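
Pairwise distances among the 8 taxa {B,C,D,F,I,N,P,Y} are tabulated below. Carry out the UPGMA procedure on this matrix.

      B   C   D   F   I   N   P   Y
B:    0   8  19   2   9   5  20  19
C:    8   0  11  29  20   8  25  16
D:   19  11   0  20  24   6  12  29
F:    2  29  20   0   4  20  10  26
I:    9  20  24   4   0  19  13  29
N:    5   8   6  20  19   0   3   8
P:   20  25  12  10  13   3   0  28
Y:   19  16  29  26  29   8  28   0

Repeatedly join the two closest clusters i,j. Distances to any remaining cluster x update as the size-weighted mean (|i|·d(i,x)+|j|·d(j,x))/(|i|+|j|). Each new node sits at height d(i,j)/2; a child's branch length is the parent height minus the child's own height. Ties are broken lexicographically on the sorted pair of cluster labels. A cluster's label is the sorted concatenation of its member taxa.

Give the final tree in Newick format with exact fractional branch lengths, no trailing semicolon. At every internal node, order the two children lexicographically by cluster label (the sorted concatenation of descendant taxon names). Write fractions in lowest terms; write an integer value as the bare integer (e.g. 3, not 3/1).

1. join B+F (d=2) ⇒ BF; edges |B|=1, |F|=1
  updated: d(BF,C)=37/2, d(BF,D)=39/2, d(BF,I)=13/2, d(BF,N)=25/2, d(BF,P)=15, d(BF,Y)=45/2
2. join N+P (d=3) ⇒ NP; edges |N|=3/2, |P|=3/2
  updated: d(BF,NP)=55/4, d(C,NP)=33/2, d(D,NP)=9, d(I,NP)=16, d(NP,Y)=18
3. join BF+I (d=13/2) ⇒ BFI; edges |BF|=9/4, |I|=13/4
  updated: d(BFI,C)=19, d(BFI,D)=21, d(BFI,NP)=29/2, d(BFI,Y)=74/3
4. join D+NP (d=9) ⇒ DNP; edges |D|=9/2, |NP|=3
  updated: d(BFI,DNP)=50/3, d(C,DNP)=44/3, d(DNP,Y)=65/3
5. join C+DNP (d=44/3) ⇒ CDNP; edges |C|=22/3, |DNP|=17/6
  updated: d(BFI,CDNP)=69/4, d(CDNP,Y)=81/4
6. join BFI+CDNP (d=69/4) ⇒ BCDFINP; edges |BFI|=43/8, |CDNP|=31/24
  updated: d(BCDFINP,Y)=155/7
7. join BCDFINP+Y (d=155/7) ⇒ BCDFINPY; edges |BCDFINP|=137/56, |Y|=155/14
final tree: ((((B:1,F:1):9/4,I:13/4):43/8,(C:22/3,(D:9/2,(N:3/2,P:3/2):3):17/6):31/24):137/56,Y:155/14)
total length: 8123/168

((((B:1,F:1):9/4,I:13/4):43/8,(C:22/3,(D:9/2,(N:3/2,P:3/2):3):17/6):31/24):137/56,Y:155/14)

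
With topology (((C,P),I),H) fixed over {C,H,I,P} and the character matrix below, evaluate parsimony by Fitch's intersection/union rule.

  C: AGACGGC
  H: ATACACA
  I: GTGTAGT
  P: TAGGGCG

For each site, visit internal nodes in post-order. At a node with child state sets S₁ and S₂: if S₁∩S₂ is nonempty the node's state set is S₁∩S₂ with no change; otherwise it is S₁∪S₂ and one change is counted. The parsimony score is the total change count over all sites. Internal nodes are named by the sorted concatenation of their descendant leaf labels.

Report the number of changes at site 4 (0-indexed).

1

CP@0: {A} ∪ {T} = {A,T} (union, +1)
CIP@0: {A,T} ∪ {G} = {A,G,T} (union, +1)
CHIP@0: {A,G,T} ∩ {A} = {A} (intersection, +0)
CP@1: {G} ∪ {A} = {A,G} (union, +1)
CIP@1: {A,G} ∪ {T} = {A,G,T} (union, +1)
CHIP@1: {A,G,T} ∩ {T} = {T} (intersection, +0)
CP@2: {A} ∪ {G} = {A,G} (union, +1)
CIP@2: {A,G} ∩ {G} = {G} (intersection, +0)
CHIP@2: {G} ∪ {A} = {A,G} (union, +1)
CP@3: {C} ∪ {G} = {C,G} (union, +1)
CIP@3: {C,G} ∪ {T} = {C,G,T} (union, +1)
CHIP@3: {C,G,T} ∩ {C} = {C} (intersection, +0)
CP@4: {G} ∩ {G} = {G} (intersection, +0)
CIP@4: {G} ∪ {A} = {A,G} (union, +1)
CHIP@4: {A,G} ∩ {A} = {A} (intersection, +0)
CP@5: {G} ∪ {C} = {C,G} (union, +1)
CIP@5: {C,G} ∩ {G} = {G} (intersection, +0)
CHIP@5: {G} ∪ {C} = {C,G} (union, +1)
CP@6: {C} ∪ {G} = {C,G} (union, +1)
CIP@6: {C,G} ∪ {T} = {C,G,T} (union, +1)
CHIP@6: {C,G,T} ∪ {A} = {A,C,G,T} (union, +1)
per-site changes: [2, 2, 2, 2, 1, 2, 3]; total = 14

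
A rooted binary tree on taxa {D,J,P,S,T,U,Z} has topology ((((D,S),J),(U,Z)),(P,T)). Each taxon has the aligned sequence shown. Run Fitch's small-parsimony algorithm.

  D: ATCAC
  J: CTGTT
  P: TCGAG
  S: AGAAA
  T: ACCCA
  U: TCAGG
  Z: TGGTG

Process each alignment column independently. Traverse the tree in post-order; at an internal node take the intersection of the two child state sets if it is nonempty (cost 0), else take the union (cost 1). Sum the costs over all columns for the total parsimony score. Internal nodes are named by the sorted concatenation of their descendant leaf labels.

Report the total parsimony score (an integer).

[col 0] DS: children D:{A}, S:{A} ∩→ {A}; cost 0
[col 0] DJS: children DS:{A}, J:{C} ∪→ {A,C}; cost 1
[col 0] UZ: children U:{T}, Z:{T} ∩→ {T}; cost 0
[col 0] DJSUZ: children DJS:{A,C}, UZ:{T} ∪→ {A,C,T}; cost 1
[col 0] PT: children P:{T}, T:{A} ∪→ {A,T}; cost 1
[col 0] DJPSTUZ: children DJSUZ:{A,C,T}, PT:{A,T} ∩→ {A,T}; cost 0
[col 1] DS: children D:{T}, S:{G} ∪→ {G,T}; cost 1
[col 1] DJS: children DS:{G,T}, J:{T} ∩→ {T}; cost 0
[col 1] UZ: children U:{C}, Z:{G} ∪→ {C,G}; cost 1
[col 1] DJSUZ: children DJS:{T}, UZ:{C,G} ∪→ {C,G,T}; cost 1
[col 1] PT: children P:{C}, T:{C} ∩→ {C}; cost 0
[col 1] DJPSTUZ: children DJSUZ:{C,G,T}, PT:{C} ∩→ {C}; cost 0
[col 2] DS: children D:{C}, S:{A} ∪→ {A,C}; cost 1
[col 2] DJS: children DS:{A,C}, J:{G} ∪→ {A,C,G}; cost 1
[col 2] UZ: children U:{A}, Z:{G} ∪→ {A,G}; cost 1
[col 2] DJSUZ: children DJS:{A,C,G}, UZ:{A,G} ∩→ {A,G}; cost 0
[col 2] PT: children P:{G}, T:{C} ∪→ {C,G}; cost 1
[col 2] DJPSTUZ: children DJSUZ:{A,G}, PT:{C,G} ∩→ {G}; cost 0
[col 3] DS: children D:{A}, S:{A} ∩→ {A}; cost 0
[col 3] DJS: children DS:{A}, J:{T} ∪→ {A,T}; cost 1
[col 3] UZ: children U:{G}, Z:{T} ∪→ {G,T}; cost 1
[col 3] DJSUZ: children DJS:{A,T}, UZ:{G,T} ∩→ {T}; cost 0
[col 3] PT: children P:{A}, T:{C} ∪→ {A,C}; cost 1
[col 3] DJPSTUZ: children DJSUZ:{T}, PT:{A,C} ∪→ {A,C,T}; cost 1
[col 4] DS: children D:{C}, S:{A} ∪→ {A,C}; cost 1
[col 4] DJS: children DS:{A,C}, J:{T} ∪→ {A,C,T}; cost 1
[col 4] UZ: children U:{G}, Z:{G} ∩→ {G}; cost 0
[col 4] DJSUZ: children DJS:{A,C,T}, UZ:{G} ∪→ {A,C,G,T}; cost 1
[col 4] PT: children P:{G}, T:{A} ∪→ {A,G}; cost 1
[col 4] DJPSTUZ: children DJSUZ:{A,C,G,T}, PT:{A,G} ∩→ {A,G}; cost 0
per-site changes: [3, 3, 4, 4, 4]; total = 18

18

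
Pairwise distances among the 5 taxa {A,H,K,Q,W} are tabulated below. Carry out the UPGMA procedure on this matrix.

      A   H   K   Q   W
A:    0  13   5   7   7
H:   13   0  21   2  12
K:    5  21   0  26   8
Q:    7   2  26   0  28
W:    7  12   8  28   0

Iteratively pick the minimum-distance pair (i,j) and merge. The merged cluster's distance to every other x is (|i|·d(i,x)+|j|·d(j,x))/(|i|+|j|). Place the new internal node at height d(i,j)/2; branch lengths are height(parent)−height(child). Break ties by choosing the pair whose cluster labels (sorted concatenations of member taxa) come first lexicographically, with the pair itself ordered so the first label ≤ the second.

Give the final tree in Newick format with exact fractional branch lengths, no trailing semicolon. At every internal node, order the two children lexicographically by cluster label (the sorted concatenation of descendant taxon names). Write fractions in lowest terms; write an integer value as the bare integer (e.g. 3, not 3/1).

1. join H+Q (d=2) ⇒ HQ; edges |H|=1, |Q|=1
  updated: d(A,HQ)=10, d(HQ,K)=47/2, d(HQ,W)=20
2. join A+K (d=5) ⇒ AK; edges |A|=5/2, |K|=5/2
  updated: d(AK,HQ)=67/4, d(AK,W)=15/2
3. join AK+W (d=15/2) ⇒ AKW; edges |AK|=5/4, |W|=15/4
  updated: d(AKW,HQ)=107/6
4. join AKW+HQ (d=107/6) ⇒ AHKQW; edges |AKW|=31/6, |HQ|=95/12
final tree: (((A:5/2,K:5/2):5/4,W:15/4):31/6,(H:1,Q:1):95/12)
total length: 301/12

(((A:5/2,K:5/2):5/4,W:15/4):31/6,(H:1,Q:1):95/12)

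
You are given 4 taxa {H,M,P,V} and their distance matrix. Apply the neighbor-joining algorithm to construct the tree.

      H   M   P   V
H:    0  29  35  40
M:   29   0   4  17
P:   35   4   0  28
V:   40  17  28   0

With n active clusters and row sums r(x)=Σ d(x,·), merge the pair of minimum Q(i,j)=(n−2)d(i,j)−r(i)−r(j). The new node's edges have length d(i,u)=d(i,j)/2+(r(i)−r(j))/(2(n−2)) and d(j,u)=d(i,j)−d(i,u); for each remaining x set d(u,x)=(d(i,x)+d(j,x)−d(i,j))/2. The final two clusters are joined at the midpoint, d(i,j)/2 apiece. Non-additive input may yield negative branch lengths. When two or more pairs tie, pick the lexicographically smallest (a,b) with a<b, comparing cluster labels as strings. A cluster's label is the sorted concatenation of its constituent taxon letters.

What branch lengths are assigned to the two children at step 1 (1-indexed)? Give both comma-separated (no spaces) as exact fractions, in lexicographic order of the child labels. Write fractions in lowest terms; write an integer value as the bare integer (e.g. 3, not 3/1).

1. join H+V (d=40, Q=-109) ⇒ HV; edges |H|=99/4, |V|=61/4
  updated: d(HV,M)=3, d(HV,P)=23/2
2. join HV+M (d=3, Q=-37/2) ⇒ HMV; edges |HV|=21/4, |M|=-9/4
  updated: d(HMV,P)=25/4
3. join HMV+P (d=25/4) ⇒ HMPV; edges |HMV|=25/8, |P|=25/8
final tree: (((H:99/4,V:61/4):21/4,M:-9/4):25/8,P:25/8)
total length: 197/4

99/4,61/4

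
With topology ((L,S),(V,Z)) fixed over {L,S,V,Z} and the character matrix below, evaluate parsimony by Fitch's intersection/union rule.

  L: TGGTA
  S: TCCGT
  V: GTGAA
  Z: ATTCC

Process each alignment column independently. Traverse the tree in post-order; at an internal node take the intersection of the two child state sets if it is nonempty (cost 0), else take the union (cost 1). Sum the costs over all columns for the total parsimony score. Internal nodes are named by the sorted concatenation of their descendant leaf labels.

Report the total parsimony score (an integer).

[col 0] LS: children L:{T}, S:{T} ∩→ {T}; cost 0
[col 0] VZ: children V:{G}, Z:{A} ∪→ {A,G}; cost 1
[col 0] LSVZ: children LS:{T}, VZ:{A,G} ∪→ {A,G,T}; cost 1
[col 1] LS: children L:{G}, S:{C} ∪→ {C,G}; cost 1
[col 1] VZ: children V:{T}, Z:{T} ∩→ {T}; cost 0
[col 1] LSVZ: children LS:{C,G}, VZ:{T} ∪→ {C,G,T}; cost 1
[col 2] LS: children L:{G}, S:{C} ∪→ {C,G}; cost 1
[col 2] VZ: children V:{G}, Z:{T} ∪→ {G,T}; cost 1
[col 2] LSVZ: children LS:{C,G}, VZ:{G,T} ∩→ {G}; cost 0
[col 3] LS: children L:{T}, S:{G} ∪→ {G,T}; cost 1
[col 3] VZ: children V:{A}, Z:{C} ∪→ {A,C}; cost 1
[col 3] LSVZ: children LS:{G,T}, VZ:{A,C} ∪→ {A,C,G,T}; cost 1
[col 4] LS: children L:{A}, S:{T} ∪→ {A,T}; cost 1
[col 4] VZ: children V:{A}, Z:{C} ∪→ {A,C}; cost 1
[col 4] LSVZ: children LS:{A,T}, VZ:{A,C} ∩→ {A}; cost 0
per-site changes: [2, 2, 2, 3, 2]; total = 11

11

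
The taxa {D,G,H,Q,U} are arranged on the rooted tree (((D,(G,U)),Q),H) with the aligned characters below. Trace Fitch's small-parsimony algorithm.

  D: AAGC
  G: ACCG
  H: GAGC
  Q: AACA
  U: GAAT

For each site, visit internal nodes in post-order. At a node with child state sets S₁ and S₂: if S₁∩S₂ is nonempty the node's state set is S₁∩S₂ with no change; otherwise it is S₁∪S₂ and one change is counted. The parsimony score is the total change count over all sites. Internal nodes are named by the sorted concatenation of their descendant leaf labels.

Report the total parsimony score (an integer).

9

[col 0] GU: children G:{A}, U:{G} ∪→ {A,G}; cost 1
[col 0] DGU: children D:{A}, GU:{A,G} ∩→ {A}; cost 0
[col 0] DGQU: children DGU:{A}, Q:{A} ∩→ {A}; cost 0
[col 0] DGHQU: children DGQU:{A}, H:{G} ∪→ {A,G}; cost 1
[col 1] GU: children G:{C}, U:{A} ∪→ {A,C}; cost 1
[col 1] DGU: children D:{A}, GU:{A,C} ∩→ {A}; cost 0
[col 1] DGQU: children DGU:{A}, Q:{A} ∩→ {A}; cost 0
[col 1] DGHQU: children DGQU:{A}, H:{A} ∩→ {A}; cost 0
[col 2] GU: children G:{C}, U:{A} ∪→ {A,C}; cost 1
[col 2] DGU: children D:{G}, GU:{A,C} ∪→ {A,C,G}; cost 1
[col 2] DGQU: children DGU:{A,C,G}, Q:{C} ∩→ {C}; cost 0
[col 2] DGHQU: children DGQU:{C}, H:{G} ∪→ {C,G}; cost 1
[col 3] GU: children G:{G}, U:{T} ∪→ {G,T}; cost 1
[col 3] DGU: children D:{C}, GU:{G,T} ∪→ {C,G,T}; cost 1
[col 3] DGQU: children DGU:{C,G,T}, Q:{A} ∪→ {A,C,G,T}; cost 1
[col 3] DGHQU: children DGQU:{A,C,G,T}, H:{C} ∩→ {C}; cost 0
per-site changes: [2, 1, 3, 3]; total = 9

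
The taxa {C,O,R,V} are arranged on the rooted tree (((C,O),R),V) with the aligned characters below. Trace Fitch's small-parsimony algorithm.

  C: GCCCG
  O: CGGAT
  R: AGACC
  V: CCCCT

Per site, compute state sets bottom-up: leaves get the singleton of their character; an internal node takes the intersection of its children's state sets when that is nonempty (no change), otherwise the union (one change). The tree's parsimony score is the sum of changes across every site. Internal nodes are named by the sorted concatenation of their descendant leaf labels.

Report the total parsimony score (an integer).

[col 0] CO: children C:{G}, O:{C} ∪→ {C,G}; cost 1
[col 0] COR: children CO:{C,G}, R:{A} ∪→ {A,C,G}; cost 1
[col 0] CORV: children COR:{A,C,G}, V:{C} ∩→ {C}; cost 0
[col 1] CO: children C:{C}, O:{G} ∪→ {C,G}; cost 1
[col 1] COR: children CO:{C,G}, R:{G} ∩→ {G}; cost 0
[col 1] CORV: children COR:{G}, V:{C} ∪→ {C,G}; cost 1
[col 2] CO: children C:{C}, O:{G} ∪→ {C,G}; cost 1
[col 2] COR: children CO:{C,G}, R:{A} ∪→ {A,C,G}; cost 1
[col 2] CORV: children COR:{A,C,G}, V:{C} ∩→ {C}; cost 0
[col 3] CO: children C:{C}, O:{A} ∪→ {A,C}; cost 1
[col 3] COR: children CO:{A,C}, R:{C} ∩→ {C}; cost 0
[col 3] CORV: children COR:{C}, V:{C} ∩→ {C}; cost 0
[col 4] CO: children C:{G}, O:{T} ∪→ {G,T}; cost 1
[col 4] COR: children CO:{G,T}, R:{C} ∪→ {C,G,T}; cost 1
[col 4] CORV: children COR:{C,G,T}, V:{T} ∩→ {T}; cost 0
per-site changes: [2, 2, 2, 1, 2]; total = 9

9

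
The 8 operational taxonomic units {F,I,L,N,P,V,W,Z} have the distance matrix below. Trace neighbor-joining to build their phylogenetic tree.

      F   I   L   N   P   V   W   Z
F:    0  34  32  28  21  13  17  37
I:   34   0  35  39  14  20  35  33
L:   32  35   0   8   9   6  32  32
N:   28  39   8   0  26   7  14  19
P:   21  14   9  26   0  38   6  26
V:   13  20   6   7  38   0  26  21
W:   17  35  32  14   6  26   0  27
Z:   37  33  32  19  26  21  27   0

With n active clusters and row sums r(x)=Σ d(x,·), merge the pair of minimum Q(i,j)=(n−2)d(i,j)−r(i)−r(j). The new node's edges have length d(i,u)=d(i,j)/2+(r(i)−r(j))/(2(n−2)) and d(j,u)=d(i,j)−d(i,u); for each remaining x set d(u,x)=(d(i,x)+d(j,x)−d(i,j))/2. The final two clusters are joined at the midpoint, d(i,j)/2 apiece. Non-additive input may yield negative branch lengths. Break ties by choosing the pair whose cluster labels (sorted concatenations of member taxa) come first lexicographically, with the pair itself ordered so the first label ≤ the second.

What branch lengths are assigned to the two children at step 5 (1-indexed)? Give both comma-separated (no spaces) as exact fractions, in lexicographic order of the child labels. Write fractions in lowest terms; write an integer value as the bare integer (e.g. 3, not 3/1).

171/32,69/32

iteration 1: select I,P (d=14, Q=-266); attach at lengths (77/6, 7/6); label the merged cluster IP
  updated: d(F,IP)=41/2, d(IP,L)=15, d(IP,N)=51/2, d(IP,V)=22, d(IP,W)=27/2, d(IP,Z)=45/2
iteration 2: select F,W (d=17, Q=-192); attach at lengths (103/10, 67/10); label the merged cluster FW
  updated: d(FW,IP)=17/2, d(FW,L)=47/2, d(FW,N)=25/2, d(FW,V)=11, d(FW,Z)=47/2
iteration 3: select FW,IP (d=17/2, Q=-277/2); attach at lengths (39/16, 97/16); label the merged cluster FIPW
  updated: d(FIPW,L)=15, d(FIPW,N)=59/4, d(FIPW,V)=49/4, d(FIPW,Z)=75/4
iteration 4: select FIPW,Z (d=75/4, Q=-381/4); attach at lengths (35/8, 115/8); label the merged cluster FIPWZ
  updated: d(FIPWZ,L)=113/8, d(FIPWZ,N)=15/2, d(FIPWZ,V)=29/4
iteration 5: select FIPWZ,N (d=15/2, Q=-291/8); attach at lengths (171/32, 69/32); label the merged cluster FINPWZ
  updated: d(FINPWZ,L)=117/16, d(FINPWZ,V)=27/8
iteration 6: select FINPWZ,L (d=117/16, Q=-267/16); attach at lengths (75/32, 159/32); label the merged cluster FILNPWZ
  updated: d(FILNPWZ,V)=33/32
iteration 7: select FILNPWZ,V (d=33/32); attach at lengths (33/64, 33/64); label the merged cluster FILNPVWZ
final tree: ((((((F:103/10,W:67/10):39/16,(I:77/6,P:7/6):97/16):35/8,Z:115/8):171/32,N:69/32):75/32,L:159/32):33/64,V:33/64)
total length: 2371/32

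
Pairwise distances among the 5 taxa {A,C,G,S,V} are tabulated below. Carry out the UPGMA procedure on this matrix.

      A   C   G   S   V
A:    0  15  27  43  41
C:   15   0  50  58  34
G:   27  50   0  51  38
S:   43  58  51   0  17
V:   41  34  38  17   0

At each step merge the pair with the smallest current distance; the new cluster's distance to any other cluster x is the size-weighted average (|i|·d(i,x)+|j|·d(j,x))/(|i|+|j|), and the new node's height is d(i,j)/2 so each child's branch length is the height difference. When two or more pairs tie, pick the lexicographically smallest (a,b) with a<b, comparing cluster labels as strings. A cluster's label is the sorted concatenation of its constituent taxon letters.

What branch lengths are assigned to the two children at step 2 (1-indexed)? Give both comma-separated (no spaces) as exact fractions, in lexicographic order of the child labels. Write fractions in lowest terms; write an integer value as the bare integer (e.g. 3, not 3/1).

17/2,17/2

1. join A+C (d=15) ⇒ AC; edges |A|=15/2, |C|=15/2
  updated: d(AC,G)=77/2, d(AC,S)=101/2, d(AC,V)=75/2
2. join S+V (d=17) ⇒ SV; edges |S|=17/2, |V|=17/2
  updated: d(AC,SV)=44, d(G,SV)=89/2
3. join AC+G (d=77/2) ⇒ ACG; edges |AC|=47/4, |G|=77/4
  updated: d(ACG,SV)=265/6
4. join ACG+SV (d=265/6) ⇒ ACGSV; edges |ACG|=17/6, |SV|=163/12
final tree: (((A:15/2,C:15/2):47/4,G:77/4):17/6,(S:17/2,V:17/2):163/12)
total length: 953/12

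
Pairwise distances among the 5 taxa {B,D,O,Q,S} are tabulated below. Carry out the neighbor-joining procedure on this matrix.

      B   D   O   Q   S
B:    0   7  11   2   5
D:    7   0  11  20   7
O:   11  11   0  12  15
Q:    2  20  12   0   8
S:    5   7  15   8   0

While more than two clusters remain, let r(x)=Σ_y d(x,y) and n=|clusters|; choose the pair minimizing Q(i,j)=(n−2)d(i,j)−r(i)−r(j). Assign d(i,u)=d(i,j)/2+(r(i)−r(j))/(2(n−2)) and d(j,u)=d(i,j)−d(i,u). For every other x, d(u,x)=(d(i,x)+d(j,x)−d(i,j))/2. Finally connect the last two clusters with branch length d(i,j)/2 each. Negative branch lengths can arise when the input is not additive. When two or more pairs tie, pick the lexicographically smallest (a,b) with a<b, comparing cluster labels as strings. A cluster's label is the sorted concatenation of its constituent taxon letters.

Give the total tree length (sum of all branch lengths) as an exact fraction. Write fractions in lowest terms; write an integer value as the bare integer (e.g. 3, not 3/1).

43/2

step 1: merge (B,Q) at d=2, Q=-61; branch lengths B→-11/6, Q→23/6; new cluster BQ
  updated: d(BQ,D)=25/2, d(BQ,O)=21/2, d(BQ,S)=11/2
step 2: merge (BQ,S) at d=11/2, Q=-45; branch lengths BQ→3, S→5/2; new cluster BQS
  updated: d(BQS,D)=7, d(BQS,O)=10
step 3: merge (BQS,D) at d=7, Q=-28; branch lengths BQS→3, D→4; new cluster BDQS
  updated: d(BDQS,O)=7
step 4: merge (BDQS,O) at d=7; branch lengths BDQS→7/2, O→7/2; new cluster BDOQS
final tree: ((((B:-11/6,Q:23/6):3,S:5/2):3,D:4):7/2,O:7/2)
total length: 43/2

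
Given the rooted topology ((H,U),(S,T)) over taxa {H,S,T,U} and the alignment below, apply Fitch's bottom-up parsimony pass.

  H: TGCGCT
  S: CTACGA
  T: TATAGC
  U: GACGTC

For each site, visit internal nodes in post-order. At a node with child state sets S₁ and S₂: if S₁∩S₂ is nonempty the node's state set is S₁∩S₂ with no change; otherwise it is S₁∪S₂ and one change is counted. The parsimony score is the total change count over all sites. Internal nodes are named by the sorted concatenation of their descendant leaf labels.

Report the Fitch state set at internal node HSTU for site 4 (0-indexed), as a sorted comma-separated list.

HU@0: {T} ∪ {G} = {G,T} (union, +1)
ST@0: {C} ∪ {T} = {C,T} (union, +1)
HSTU@0: {G,T} ∩ {C,T} = {T} (intersection, +0)
HU@1: {G} ∪ {A} = {A,G} (union, +1)
ST@1: {T} ∪ {A} = {A,T} (union, +1)
HSTU@1: {A,G} ∩ {A,T} = {A} (intersection, +0)
HU@2: {C} ∩ {C} = {C} (intersection, +0)
ST@2: {A} ∪ {T} = {A,T} (union, +1)
HSTU@2: {C} ∪ {A,T} = {A,C,T} (union, +1)
HU@3: {G} ∩ {G} = {G} (intersection, +0)
ST@3: {C} ∪ {A} = {A,C} (union, +1)
HSTU@3: {G} ∪ {A,C} = {A,C,G} (union, +1)
HU@4: {C} ∪ {T} = {C,T} (union, +1)
ST@4: {G} ∩ {G} = {G} (intersection, +0)
HSTU@4: {C,T} ∪ {G} = {C,G,T} (union, +1)
HU@5: {T} ∪ {C} = {C,T} (union, +1)
ST@5: {A} ∪ {C} = {A,C} (union, +1)
HSTU@5: {C,T} ∩ {A,C} = {C} (intersection, +0)
per-site changes: [2, 2, 2, 2, 2, 2]; total = 12

C,G,T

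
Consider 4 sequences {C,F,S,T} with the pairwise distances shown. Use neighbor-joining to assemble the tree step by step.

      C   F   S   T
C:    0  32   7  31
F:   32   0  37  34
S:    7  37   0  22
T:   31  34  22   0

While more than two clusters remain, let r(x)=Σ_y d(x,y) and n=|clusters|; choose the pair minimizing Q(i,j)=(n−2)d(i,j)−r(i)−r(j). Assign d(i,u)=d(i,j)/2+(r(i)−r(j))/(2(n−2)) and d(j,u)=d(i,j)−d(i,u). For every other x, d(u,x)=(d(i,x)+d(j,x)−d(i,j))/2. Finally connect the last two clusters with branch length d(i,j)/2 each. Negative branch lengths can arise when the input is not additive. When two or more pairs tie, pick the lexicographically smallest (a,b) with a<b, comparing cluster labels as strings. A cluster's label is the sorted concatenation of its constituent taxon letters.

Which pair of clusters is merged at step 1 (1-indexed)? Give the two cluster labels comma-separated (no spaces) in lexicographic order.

iteration 1: select C,S (d=7, Q=-122); attach at lengths (9/2, 5/2); label the merged cluster CS
  updated: d(CS,F)=31, d(CS,T)=23
iteration 2: select CS,F (d=31, Q=-88); attach at lengths (10, 21); label the merged cluster CFS
  updated: d(CFS,T)=13
iteration 3: select CFS,T (d=13); attach at lengths (13/2, 13/2); label the merged cluster CFST
final tree: (((C:9/2,S:5/2):10,F:21):13/2,T:13/2)
total length: 51

C,S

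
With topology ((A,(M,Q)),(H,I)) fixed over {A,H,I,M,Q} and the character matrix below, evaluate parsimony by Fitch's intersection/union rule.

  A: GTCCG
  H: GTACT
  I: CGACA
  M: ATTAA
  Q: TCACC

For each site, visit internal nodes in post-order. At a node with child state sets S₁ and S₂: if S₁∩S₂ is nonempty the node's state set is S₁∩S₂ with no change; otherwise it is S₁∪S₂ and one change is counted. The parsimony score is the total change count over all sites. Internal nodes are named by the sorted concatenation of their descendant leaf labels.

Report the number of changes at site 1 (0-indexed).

2

MQ@0: {A} ∪ {T} = {A,T} (union, +1)
AMQ@0: {G} ∪ {A,T} = {A,G,T} (union, +1)
HI@0: {G} ∪ {C} = {C,G} (union, +1)
AHIMQ@0: {A,G,T} ∩ {C,G} = {G} (intersection, +0)
MQ@1: {T} ∪ {C} = {C,T} (union, +1)
AMQ@1: {T} ∩ {C,T} = {T} (intersection, +0)
HI@1: {T} ∪ {G} = {G,T} (union, +1)
AHIMQ@1: {T} ∩ {G,T} = {T} (intersection, +0)
MQ@2: {T} ∪ {A} = {A,T} (union, +1)
AMQ@2: {C} ∪ {A,T} = {A,C,T} (union, +1)
HI@2: {A} ∩ {A} = {A} (intersection, +0)
AHIMQ@2: {A,C,T} ∩ {A} = {A} (intersection, +0)
MQ@3: {A} ∪ {C} = {A,C} (union, +1)
AMQ@3: {C} ∩ {A,C} = {C} (intersection, +0)
HI@3: {C} ∩ {C} = {C} (intersection, +0)
AHIMQ@3: {C} ∩ {C} = {C} (intersection, +0)
MQ@4: {A} ∪ {C} = {A,C} (union, +1)
AMQ@4: {G} ∪ {A,C} = {A,C,G} (union, +1)
HI@4: {T} ∪ {A} = {A,T} (union, +1)
AHIMQ@4: {A,C,G} ∩ {A,T} = {A} (intersection, +0)
per-site changes: [3, 2, 2, 1, 3]; total = 11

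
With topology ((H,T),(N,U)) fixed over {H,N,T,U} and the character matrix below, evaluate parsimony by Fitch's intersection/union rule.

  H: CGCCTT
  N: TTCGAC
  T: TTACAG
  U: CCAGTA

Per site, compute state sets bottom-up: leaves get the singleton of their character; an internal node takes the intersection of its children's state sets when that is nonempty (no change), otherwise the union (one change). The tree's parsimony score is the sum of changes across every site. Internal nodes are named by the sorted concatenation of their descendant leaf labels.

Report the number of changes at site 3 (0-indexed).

HT@0: {C} ∪ {T} = {C,T} (union, +1)
NU@0: {T} ∪ {C} = {C,T} (union, +1)
HNTU@0: {C,T} ∩ {C,T} = {C,T} (intersection, +0)
HT@1: {G} ∪ {T} = {G,T} (union, +1)
NU@1: {T} ∪ {C} = {C,T} (union, +1)
HNTU@1: {G,T} ∩ {C,T} = {T} (intersection, +0)
HT@2: {C} ∪ {A} = {A,C} (union, +1)
NU@2: {C} ∪ {A} = {A,C} (union, +1)
HNTU@2: {A,C} ∩ {A,C} = {A,C} (intersection, +0)
HT@3: {C} ∩ {C} = {C} (intersection, +0)
NU@3: {G} ∩ {G} = {G} (intersection, +0)
HNTU@3: {C} ∪ {G} = {C,G} (union, +1)
HT@4: {T} ∪ {A} = {A,T} (union, +1)
NU@4: {A} ∪ {T} = {A,T} (union, +1)
HNTU@4: {A,T} ∩ {A,T} = {A,T} (intersection, +0)
HT@5: {T} ∪ {G} = {G,T} (union, +1)
NU@5: {C} ∪ {A} = {A,C} (union, +1)
HNTU@5: {G,T} ∪ {A,C} = {A,C,G,T} (union, +1)
per-site changes: [2, 2, 2, 1, 2, 3]; total = 12

1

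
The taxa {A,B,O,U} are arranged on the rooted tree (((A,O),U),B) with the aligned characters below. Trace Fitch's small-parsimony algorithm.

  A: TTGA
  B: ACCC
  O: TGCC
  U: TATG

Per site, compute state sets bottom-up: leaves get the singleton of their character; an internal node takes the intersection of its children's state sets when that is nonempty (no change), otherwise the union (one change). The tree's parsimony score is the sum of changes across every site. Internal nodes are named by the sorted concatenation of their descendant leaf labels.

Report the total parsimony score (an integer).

site 0, node AO: A={T} ∩ O={T} → {T} (+0)
site 0, node AOU: AO={T} ∩ U={T} → {T} (+0)
site 0, node ABOU: AOU={T} ∪ B={A} → {A,T} (+1)
site 1, node AO: A={T} ∪ O={G} → {G,T} (+1)
site 1, node AOU: AO={G,T} ∪ U={A} → {A,G,T} (+1)
site 1, node ABOU: AOU={A,G,T} ∪ B={C} → {A,C,G,T} (+1)
site 2, node AO: A={G} ∪ O={C} → {C,G} (+1)
site 2, node AOU: AO={C,G} ∪ U={T} → {C,G,T} (+1)
site 2, node ABOU: AOU={C,G,T} ∩ B={C} → {C} (+0)
site 3, node AO: A={A} ∪ O={C} → {A,C} (+1)
site 3, node AOU: AO={A,C} ∪ U={G} → {A,C,G} (+1)
site 3, node ABOU: AOU={A,C,G} ∩ B={C} → {C} (+0)
per-site changes: [1, 3, 2, 2]; total = 8

8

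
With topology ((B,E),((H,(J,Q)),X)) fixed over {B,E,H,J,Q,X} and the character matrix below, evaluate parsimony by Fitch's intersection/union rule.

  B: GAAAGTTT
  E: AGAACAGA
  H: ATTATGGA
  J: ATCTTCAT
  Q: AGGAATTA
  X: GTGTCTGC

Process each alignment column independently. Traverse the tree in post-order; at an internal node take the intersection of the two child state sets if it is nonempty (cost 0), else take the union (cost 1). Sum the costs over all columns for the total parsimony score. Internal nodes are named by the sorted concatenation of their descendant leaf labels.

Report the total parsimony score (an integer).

[col 0] BE: children B:{G}, E:{A} ∪→ {A,G}; cost 1
[col 0] JQ: children J:{A}, Q:{A} ∩→ {A}; cost 0
[col 0] HJQ: children H:{A}, JQ:{A} ∩→ {A}; cost 0
[col 0] HJQX: children HJQ:{A}, X:{G} ∪→ {A,G}; cost 1
[col 0] BEHJQX: children BE:{A,G}, HJQX:{A,G} ∩→ {A,G}; cost 0
[col 1] BE: children B:{A}, E:{G} ∪→ {A,G}; cost 1
[col 1] JQ: children J:{T}, Q:{G} ∪→ {G,T}; cost 1
[col 1] HJQ: children H:{T}, JQ:{G,T} ∩→ {T}; cost 0
[col 1] HJQX: children HJQ:{T}, X:{T} ∩→ {T}; cost 0
[col 1] BEHJQX: children BE:{A,G}, HJQX:{T} ∪→ {A,G,T}; cost 1
[col 2] BE: children B:{A}, E:{A} ∩→ {A}; cost 0
[col 2] JQ: children J:{C}, Q:{G} ∪→ {C,G}; cost 1
[col 2] HJQ: children H:{T}, JQ:{C,G} ∪→ {C,G,T}; cost 1
[col 2] HJQX: children HJQ:{C,G,T}, X:{G} ∩→ {G}; cost 0
[col 2] BEHJQX: children BE:{A}, HJQX:{G} ∪→ {A,G}; cost 1
[col 3] BE: children B:{A}, E:{A} ∩→ {A}; cost 0
[col 3] JQ: children J:{T}, Q:{A} ∪→ {A,T}; cost 1
[col 3] HJQ: children H:{A}, JQ:{A,T} ∩→ {A}; cost 0
[col 3] HJQX: children HJQ:{A}, X:{T} ∪→ {A,T}; cost 1
[col 3] BEHJQX: children BE:{A}, HJQX:{A,T} ∩→ {A}; cost 0
[col 4] BE: children B:{G}, E:{C} ∪→ {C,G}; cost 1
[col 4] JQ: children J:{T}, Q:{A} ∪→ {A,T}; cost 1
[col 4] HJQ: children H:{T}, JQ:{A,T} ∩→ {T}; cost 0
[col 4] HJQX: children HJQ:{T}, X:{C} ∪→ {C,T}; cost 1
[col 4] BEHJQX: children BE:{C,G}, HJQX:{C,T} ∩→ {C}; cost 0
[col 5] BE: children B:{T}, E:{A} ∪→ {A,T}; cost 1
[col 5] JQ: children J:{C}, Q:{T} ∪→ {C,T}; cost 1
[col 5] HJQ: children H:{G}, JQ:{C,T} ∪→ {C,G,T}; cost 1
[col 5] HJQX: children HJQ:{C,G,T}, X:{T} ∩→ {T}; cost 0
[col 5] BEHJQX: children BE:{A,T}, HJQX:{T} ∩→ {T}; cost 0
[col 6] BE: children B:{T}, E:{G} ∪→ {G,T}; cost 1
[col 6] JQ: children J:{A}, Q:{T} ∪→ {A,T}; cost 1
[col 6] HJQ: children H:{G}, JQ:{A,T} ∪→ {A,G,T}; cost 1
[col 6] HJQX: children HJQ:{A,G,T}, X:{G} ∩→ {G}; cost 0
[col 6] BEHJQX: children BE:{G,T}, HJQX:{G} ∩→ {G}; cost 0
[col 7] BE: children B:{T}, E:{A} ∪→ {A,T}; cost 1
[col 7] JQ: children J:{T}, Q:{A} ∪→ {A,T}; cost 1
[col 7] HJQ: children H:{A}, JQ:{A,T} ∩→ {A}; cost 0
[col 7] HJQX: children HJQ:{A}, X:{C} ∪→ {A,C}; cost 1
[col 7] BEHJQX: children BE:{A,T}, HJQX:{A,C} ∩→ {A}; cost 0
per-site changes: [2, 3, 3, 2, 3, 3, 3, 3]; total = 22

22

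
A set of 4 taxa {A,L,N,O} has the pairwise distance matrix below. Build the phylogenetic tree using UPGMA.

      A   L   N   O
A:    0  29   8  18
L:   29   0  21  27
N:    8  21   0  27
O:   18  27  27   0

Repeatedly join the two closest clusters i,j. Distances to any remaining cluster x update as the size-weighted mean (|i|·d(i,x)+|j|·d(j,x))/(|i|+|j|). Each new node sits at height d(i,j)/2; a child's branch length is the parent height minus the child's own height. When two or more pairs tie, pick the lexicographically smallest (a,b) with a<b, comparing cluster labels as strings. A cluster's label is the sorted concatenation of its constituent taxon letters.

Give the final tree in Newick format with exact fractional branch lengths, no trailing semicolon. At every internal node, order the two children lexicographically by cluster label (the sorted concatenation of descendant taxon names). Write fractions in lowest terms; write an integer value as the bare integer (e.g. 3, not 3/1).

(((A:4,N:4):29/4,O:45/4):19/12,L:77/6)

1. join A+N (d=8) ⇒ AN; edges |A|=4, |N|=4
  updated: d(AN,L)=25, d(AN,O)=45/2
2. join AN+O (d=45/2) ⇒ ANO; edges |AN|=29/4, |O|=45/4
  updated: d(ANO,L)=77/3
3. join ANO+L (d=77/3) ⇒ ALNO; edges |ANO|=19/12, |L|=77/6
final tree: (((A:4,N:4):29/4,O:45/4):19/12,L:77/6)
total length: 491/12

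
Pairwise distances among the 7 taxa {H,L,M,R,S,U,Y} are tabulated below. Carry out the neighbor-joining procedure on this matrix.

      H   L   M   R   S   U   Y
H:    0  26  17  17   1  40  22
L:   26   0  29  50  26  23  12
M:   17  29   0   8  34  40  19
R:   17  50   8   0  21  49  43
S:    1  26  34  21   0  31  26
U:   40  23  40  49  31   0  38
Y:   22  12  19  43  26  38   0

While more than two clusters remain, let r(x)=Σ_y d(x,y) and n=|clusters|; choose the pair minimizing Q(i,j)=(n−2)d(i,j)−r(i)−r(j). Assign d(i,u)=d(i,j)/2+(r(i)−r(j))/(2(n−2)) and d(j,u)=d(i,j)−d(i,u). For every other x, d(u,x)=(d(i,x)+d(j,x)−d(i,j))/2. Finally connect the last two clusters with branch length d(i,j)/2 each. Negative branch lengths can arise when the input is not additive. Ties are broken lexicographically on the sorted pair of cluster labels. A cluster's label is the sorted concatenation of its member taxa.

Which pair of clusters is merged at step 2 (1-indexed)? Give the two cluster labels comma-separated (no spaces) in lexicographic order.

H,S

iteration 1: select M,R (d=8, Q=-295); attach at lengths (-1/10, 81/10); label the merged cluster MR
  updated: d(H,MR)=13, d(L,MR)=71/2, d(MR,S)=47/2, d(MR,U)=81/2, d(MR,Y)=27
iteration 2: select H,S (d=1, Q=-411/2); attach at lengths (-3/16, 19/16); label the merged cluster HS
  updated: d(HS,L)=51/2, d(HS,MR)=71/4, d(HS,U)=35, d(HS,Y)=47/2
iteration 3: select HS,MR (d=71/4, Q=-677/4); attach at lengths (137/24, 289/24); label the merged cluster HMRS
  updated: d(HMRS,L)=173/8, d(HMRS,U)=231/8, d(HMRS,Y)=131/8
iteration 4: select HMRS,Y (d=131/8, Q=-201/2); attach at lengths (133/16, 129/16); label the merged cluster HMRSY
  updated: d(HMRSY,L)=69/8, d(HMRSY,U)=101/4
iteration 5: select HMRSY,L (d=69/8, Q=-455/8); attach at lengths (87/16, 51/16); label the merged cluster HLMRSY
  updated: d(HLMRSY,U)=317/16
iteration 6: select HLMRSY,U (d=317/16); attach at lengths (317/32, 317/32); label the merged cluster HLMRSUY
final tree: (((((H:-3/16,S:19/16):137/24,(M:-1/10,R:81/10):289/24):133/16,Y:129/16):87/16,L:51/16):317/32,U:317/32)
total length: 1145/16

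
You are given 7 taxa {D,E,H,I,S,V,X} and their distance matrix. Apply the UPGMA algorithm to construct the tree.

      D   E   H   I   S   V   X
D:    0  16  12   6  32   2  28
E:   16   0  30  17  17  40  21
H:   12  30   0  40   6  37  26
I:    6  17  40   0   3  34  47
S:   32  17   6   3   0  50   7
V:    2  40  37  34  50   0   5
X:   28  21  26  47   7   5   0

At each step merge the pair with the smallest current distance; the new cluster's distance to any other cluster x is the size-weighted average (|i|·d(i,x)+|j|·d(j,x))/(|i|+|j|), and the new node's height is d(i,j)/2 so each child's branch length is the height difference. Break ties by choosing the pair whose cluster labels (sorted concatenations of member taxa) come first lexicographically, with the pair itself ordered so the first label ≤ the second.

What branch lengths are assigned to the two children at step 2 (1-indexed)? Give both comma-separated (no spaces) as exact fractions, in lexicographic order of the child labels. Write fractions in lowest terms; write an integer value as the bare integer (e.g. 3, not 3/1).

1. join D+V (d=2) ⇒ DV; edges |D|=1, |V|=1
  updated: d(DV,E)=28, d(DV,H)=49/2, d(DV,I)=20, d(DV,S)=41, d(DV,X)=33/2
2. join I+S (d=3) ⇒ IS; edges |I|=3/2, |S|=3/2
  updated: d(DV,IS)=61/2, d(E,IS)=17, d(H,IS)=23, d(IS,X)=27
3. join DV+X (d=33/2) ⇒ DVX; edges |DV|=29/4, |X|=33/4
  updated: d(DVX,E)=77/3, d(DVX,H)=25, d(DVX,IS)=88/3
4. join E+IS (d=17) ⇒ EIS; edges |E|=17/2, |IS|=7
  updated: d(DVX,EIS)=253/9, d(EIS,H)=76/3
5. join DVX+H (d=25) ⇒ DHVX; edges |DVX|=17/4, |H|=25/2
  updated: d(DHVX,EIS)=329/12
6. join DHVX+EIS (d=329/12) ⇒ DEHISVX; edges |DHVX|=29/24, |EIS|=125/24
final tree: ((((D:1,V:1):29/4,X:33/4):17/4,H:25/2):29/24,(E:17/2,(I:3/2,S:3/2):7):125/24)
total length: 355/6

3/2,3/2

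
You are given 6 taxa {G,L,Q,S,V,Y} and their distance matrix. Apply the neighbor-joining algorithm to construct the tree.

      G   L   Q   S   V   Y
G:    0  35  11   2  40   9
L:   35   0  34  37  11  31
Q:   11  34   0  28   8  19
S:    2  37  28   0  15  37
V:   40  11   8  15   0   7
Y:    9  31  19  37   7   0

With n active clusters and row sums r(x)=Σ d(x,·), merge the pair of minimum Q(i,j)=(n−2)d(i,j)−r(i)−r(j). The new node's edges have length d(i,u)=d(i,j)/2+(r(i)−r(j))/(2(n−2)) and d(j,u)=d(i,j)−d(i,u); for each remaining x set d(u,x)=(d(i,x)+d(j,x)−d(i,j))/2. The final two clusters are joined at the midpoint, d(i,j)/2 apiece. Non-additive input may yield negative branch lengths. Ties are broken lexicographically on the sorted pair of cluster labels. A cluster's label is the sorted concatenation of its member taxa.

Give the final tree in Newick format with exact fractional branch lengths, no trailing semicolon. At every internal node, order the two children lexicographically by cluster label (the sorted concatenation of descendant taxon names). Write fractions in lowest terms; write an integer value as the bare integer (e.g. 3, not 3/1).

((((G:-7/4,S:15/4):199/16,Q:97/16):71/16,(L:61/4,V:-17/4):107/16):109/32,Y:109/32)

1. join G+S (d=2, Q=-208) ⇒ GS; edges |G|=-7/4, |S|=15/4
  updated: d(GS,L)=35, d(GS,Q)=37/2, d(GS,V)=53/2, d(GS,Y)=22
2. join L+V (d=11, Q=-261/2) ⇒ LV; edges |L|=61/4, |V|=-17/4
  updated: d(GS,LV)=101/4, d(LV,Q)=31/2, d(LV,Y)=27/2
3. join GS+Q (d=37/2, Q=-327/4) ⇒ GQS; edges |GS|=199/16, |Q|=97/16
  updated: d(GQS,LV)=89/8, d(GQS,Y)=45/4
4. join GQS+LV (d=89/8, Q=-287/8) ⇒ GLQSV; edges |GQS|=71/16, |LV|=107/16
  updated: d(GLQSV,Y)=109/16
5. join GLQSV+Y (d=109/16) ⇒ GLQSVY; edges |GLQSV|=109/32, |Y|=109/32
final tree: ((((G:-7/4,S:15/4):199/16,Q:97/16):71/16,(L:61/4,V:-17/4):107/16):109/32,Y:109/32)
total length: 791/16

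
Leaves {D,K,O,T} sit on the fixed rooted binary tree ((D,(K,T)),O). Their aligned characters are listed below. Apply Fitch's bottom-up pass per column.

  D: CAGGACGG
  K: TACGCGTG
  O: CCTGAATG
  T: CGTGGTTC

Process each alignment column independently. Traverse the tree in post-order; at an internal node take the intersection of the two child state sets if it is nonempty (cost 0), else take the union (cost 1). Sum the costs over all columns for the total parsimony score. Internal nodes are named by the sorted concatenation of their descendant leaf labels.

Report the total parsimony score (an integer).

12

[col 0] KT: children K:{T}, T:{C} ∪→ {C,T}; cost 1
[col 0] DKT: children D:{C}, KT:{C,T} ∩→ {C}; cost 0
[col 0] DKOT: children DKT:{C}, O:{C} ∩→ {C}; cost 0
[col 1] KT: children K:{A}, T:{G} ∪→ {A,G}; cost 1
[col 1] DKT: children D:{A}, KT:{A,G} ∩→ {A}; cost 0
[col 1] DKOT: children DKT:{A}, O:{C} ∪→ {A,C}; cost 1
[col 2] KT: children K:{C}, T:{T} ∪→ {C,T}; cost 1
[col 2] DKT: children D:{G}, KT:{C,T} ∪→ {C,G,T}; cost 1
[col 2] DKOT: children DKT:{C,G,T}, O:{T} ∩→ {T}; cost 0
[col 3] KT: children K:{G}, T:{G} ∩→ {G}; cost 0
[col 3] DKT: children D:{G}, KT:{G} ∩→ {G}; cost 0
[col 3] DKOT: children DKT:{G}, O:{G} ∩→ {G}; cost 0
[col 4] KT: children K:{C}, T:{G} ∪→ {C,G}; cost 1
[col 4] DKT: children D:{A}, KT:{C,G} ∪→ {A,C,G}; cost 1
[col 4] DKOT: children DKT:{A,C,G}, O:{A} ∩→ {A}; cost 0
[col 5] KT: children K:{G}, T:{T} ∪→ {G,T}; cost 1
[col 5] DKT: children D:{C}, KT:{G,T} ∪→ {C,G,T}; cost 1
[col 5] DKOT: children DKT:{C,G,T}, O:{A} ∪→ {A,C,G,T}; cost 1
[col 6] KT: children K:{T}, T:{T} ∩→ {T}; cost 0
[col 6] DKT: children D:{G}, KT:{T} ∪→ {G,T}; cost 1
[col 6] DKOT: children DKT:{G,T}, O:{T} ∩→ {T}; cost 0
[col 7] KT: children K:{G}, T:{C} ∪→ {C,G}; cost 1
[col 7] DKT: children D:{G}, KT:{C,G} ∩→ {G}; cost 0
[col 7] DKOT: children DKT:{G}, O:{G} ∩→ {G}; cost 0
per-site changes: [1, 2, 2, 0, 2, 3, 1, 1]; total = 12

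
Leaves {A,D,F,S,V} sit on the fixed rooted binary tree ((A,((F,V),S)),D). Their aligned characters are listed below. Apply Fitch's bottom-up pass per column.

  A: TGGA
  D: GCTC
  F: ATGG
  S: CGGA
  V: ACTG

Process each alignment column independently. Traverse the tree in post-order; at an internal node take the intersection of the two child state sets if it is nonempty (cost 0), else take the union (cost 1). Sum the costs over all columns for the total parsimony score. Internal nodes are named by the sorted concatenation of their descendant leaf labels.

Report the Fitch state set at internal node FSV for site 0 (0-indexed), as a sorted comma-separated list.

A,C

site 0, node FV: F={A} ∩ V={A} → {A} (+0)
site 0, node FSV: FV={A} ∪ S={C} → {A,C} (+1)
site 0, node AFSV: A={T} ∪ FSV={A,C} → {A,C,T} (+1)
site 0, node ADFSV: AFSV={A,C,T} ∪ D={G} → {A,C,G,T} (+1)
site 1, node FV: F={T} ∪ V={C} → {C,T} (+1)
site 1, node FSV: FV={C,T} ∪ S={G} → {C,G,T} (+1)
site 1, node AFSV: A={G} ∩ FSV={C,G,T} → {G} (+0)
site 1, node ADFSV: AFSV={G} ∪ D={C} → {C,G} (+1)
site 2, node FV: F={G} ∪ V={T} → {G,T} (+1)
site 2, node FSV: FV={G,T} ∩ S={G} → {G} (+0)
site 2, node AFSV: A={G} ∩ FSV={G} → {G} (+0)
site 2, node ADFSV: AFSV={G} ∪ D={T} → {G,T} (+1)
site 3, node FV: F={G} ∩ V={G} → {G} (+0)
site 3, node FSV: FV={G} ∪ S={A} → {A,G} (+1)
site 3, node AFSV: A={A} ∩ FSV={A,G} → {A} (+0)
site 3, node ADFSV: AFSV={A} ∪ D={C} → {A,C} (+1)
per-site changes: [3, 3, 2, 2]; total = 10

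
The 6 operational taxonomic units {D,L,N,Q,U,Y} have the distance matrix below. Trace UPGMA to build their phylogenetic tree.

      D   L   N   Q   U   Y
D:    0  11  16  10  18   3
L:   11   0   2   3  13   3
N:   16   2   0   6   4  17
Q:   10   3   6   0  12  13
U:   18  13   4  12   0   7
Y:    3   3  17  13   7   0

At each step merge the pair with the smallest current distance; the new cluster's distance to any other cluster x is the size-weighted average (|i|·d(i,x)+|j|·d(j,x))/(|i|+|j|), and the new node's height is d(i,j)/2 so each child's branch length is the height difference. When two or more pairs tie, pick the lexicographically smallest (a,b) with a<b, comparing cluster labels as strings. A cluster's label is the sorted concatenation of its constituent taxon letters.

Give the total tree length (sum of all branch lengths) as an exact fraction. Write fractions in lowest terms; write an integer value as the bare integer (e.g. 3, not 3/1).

step 1: merge (L,N) at d=2; branch lengths L→1, N→1; new cluster LN
  updated: d(D,LN)=27/2, d(LN,Q)=9/2, d(LN,U)=17/2, d(LN,Y)=10
step 2: merge (D,Y) at d=3; branch lengths D→3/2, Y→3/2; new cluster DY
  updated: d(DY,LN)=47/4, d(DY,Q)=23/2, d(DY,U)=25/2
step 3: merge (LN,Q) at d=9/2; branch lengths LN→5/4, Q→9/4; new cluster LNQ
  updated: d(DY,LNQ)=35/3, d(LNQ,U)=29/3
step 4: merge (LNQ,U) at d=29/3; branch lengths LNQ→31/12, U→29/6; new cluster LNQU
  updated: d(DY,LNQU)=95/8
step 5: merge (DY,LNQU) at d=95/8; branch lengths DY→71/16, LNQU→53/48; new cluster DLNQUY
final tree: ((D:3/2,Y:3/2):71/16,(((L:1,N:1):5/4,Q:9/4):31/12,U:29/6):53/48)
total length: 515/24

515/24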